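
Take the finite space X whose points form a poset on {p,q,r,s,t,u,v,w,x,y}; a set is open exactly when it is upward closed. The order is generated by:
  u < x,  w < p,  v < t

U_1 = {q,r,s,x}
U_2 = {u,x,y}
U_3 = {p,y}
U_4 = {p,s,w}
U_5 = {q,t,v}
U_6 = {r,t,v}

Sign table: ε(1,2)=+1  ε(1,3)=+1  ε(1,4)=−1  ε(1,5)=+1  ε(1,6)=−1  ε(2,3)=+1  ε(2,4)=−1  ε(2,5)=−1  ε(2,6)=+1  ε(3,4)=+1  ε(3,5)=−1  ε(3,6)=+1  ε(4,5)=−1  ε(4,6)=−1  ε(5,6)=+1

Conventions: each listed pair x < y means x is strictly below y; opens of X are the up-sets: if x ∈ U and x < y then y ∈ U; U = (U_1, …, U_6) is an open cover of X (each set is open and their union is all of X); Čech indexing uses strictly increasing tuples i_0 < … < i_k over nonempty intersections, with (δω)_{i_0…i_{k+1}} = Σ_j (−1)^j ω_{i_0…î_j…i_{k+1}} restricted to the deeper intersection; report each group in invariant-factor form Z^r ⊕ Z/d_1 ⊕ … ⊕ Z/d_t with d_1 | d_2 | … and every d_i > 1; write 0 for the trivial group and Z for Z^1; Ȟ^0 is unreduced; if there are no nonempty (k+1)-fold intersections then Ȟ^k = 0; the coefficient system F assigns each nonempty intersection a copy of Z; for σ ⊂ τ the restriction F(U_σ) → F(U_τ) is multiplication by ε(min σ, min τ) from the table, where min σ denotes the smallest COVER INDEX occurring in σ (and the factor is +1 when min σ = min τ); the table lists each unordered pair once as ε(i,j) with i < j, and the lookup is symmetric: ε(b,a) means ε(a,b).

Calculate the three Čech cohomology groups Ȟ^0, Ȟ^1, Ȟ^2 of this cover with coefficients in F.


Ȟ^0 = 0,  Ȟ^1 = Z ⊕ Z/2,  Ȟ^2 = 0

nonempty overlaps:
  U12={x} U14={s} U15={q} U16={r} U23={y} U34={p} U56={t,v}
C dims 6,7; δ0: rk 6, SNF 1^5·2
degree 0: 6−6−0 = 0 → Ȟ^0 ≅ 0
degree 1: 7−0−6 = 1 plus torsion [2] → Ȟ^1 ≅ Z ⊕ Z/2
degree 2: 0−0−0 = 0 → Ȟ^2 ≅ 0


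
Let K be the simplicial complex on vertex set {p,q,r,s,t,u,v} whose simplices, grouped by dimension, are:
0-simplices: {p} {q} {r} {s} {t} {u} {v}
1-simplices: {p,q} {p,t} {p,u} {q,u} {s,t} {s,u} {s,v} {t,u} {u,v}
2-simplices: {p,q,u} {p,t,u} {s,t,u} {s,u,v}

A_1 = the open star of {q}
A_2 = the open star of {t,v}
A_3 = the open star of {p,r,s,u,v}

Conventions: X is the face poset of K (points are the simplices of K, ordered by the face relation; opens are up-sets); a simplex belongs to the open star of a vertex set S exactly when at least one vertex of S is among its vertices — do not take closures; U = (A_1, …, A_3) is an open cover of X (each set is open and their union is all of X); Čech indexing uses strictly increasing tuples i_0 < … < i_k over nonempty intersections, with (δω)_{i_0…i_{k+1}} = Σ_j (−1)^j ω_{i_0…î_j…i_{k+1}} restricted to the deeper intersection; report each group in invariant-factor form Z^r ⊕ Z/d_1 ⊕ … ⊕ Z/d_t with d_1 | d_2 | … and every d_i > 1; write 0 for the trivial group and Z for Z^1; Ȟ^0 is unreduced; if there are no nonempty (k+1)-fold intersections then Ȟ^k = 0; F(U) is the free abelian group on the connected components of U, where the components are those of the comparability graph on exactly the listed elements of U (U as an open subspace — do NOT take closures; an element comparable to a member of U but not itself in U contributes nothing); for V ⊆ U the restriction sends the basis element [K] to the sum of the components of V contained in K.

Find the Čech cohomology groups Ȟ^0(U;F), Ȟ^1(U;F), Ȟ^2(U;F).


cover nerve:
  A1={{q},{p,q},{q,u},{p,q,u}} A2={{t},{v},{p,t},{s,t},{s,v},{t,u},{u,v},{p,t,u},{s,t,u},{s,u,v}} A3={{p},{r},{s},{u},{v},{p,q},{p,t},{p,u},{q,u},{s,t},{s,u},{s,v},{t,u},{u,v},{p,q,u},{p,t,u},{s,t,u},{s,u,v}}
  A13={{p,q},{q,u},{p,q,u}} A23={{v},{p,t},{s,t},{s,v},{t,u},{u,v},{p,t,u},{s,t,u},{s,u,v}}
components per intersection:
  A1: {{q},{p,q},{q,u},{p,q,u}}
  A2: {{t},{p,t},{s,t},{t,u},{p,t,u},{s,t,u}} {{v},{s,v},{u,v},{s,u,v}}
  A3: {{p},{s},{u},{v},{p,q},{p,t},{p,u},{q,u},{s,t},{s,u},{s,v},{t,u},{u,v},{p,q,u},{p,t,u},{s,t,u},{s,u,v}} {{r}}
  A13: {{p,q},{q,u},{p,q,u}}
  A23: {{v},{s,v},{u,v},{s,u,v}} {{p,t},{s,t},{t,u},{p,t,u},{s,t,u}}
C dims 5,3; δ0: rk 3, SNF 1^3
Ȟ^0: (5−3)−0=2 ⇒ Z^2
Ȟ^1: (3−0)−3=0 ⇒ 0
Ȟ^2: (0−0)−0=0 ⇒ 0

Ȟ^0 ≅ Z^2, Ȟ^1 ≅ 0 and Ȟ^2 ≅ 0


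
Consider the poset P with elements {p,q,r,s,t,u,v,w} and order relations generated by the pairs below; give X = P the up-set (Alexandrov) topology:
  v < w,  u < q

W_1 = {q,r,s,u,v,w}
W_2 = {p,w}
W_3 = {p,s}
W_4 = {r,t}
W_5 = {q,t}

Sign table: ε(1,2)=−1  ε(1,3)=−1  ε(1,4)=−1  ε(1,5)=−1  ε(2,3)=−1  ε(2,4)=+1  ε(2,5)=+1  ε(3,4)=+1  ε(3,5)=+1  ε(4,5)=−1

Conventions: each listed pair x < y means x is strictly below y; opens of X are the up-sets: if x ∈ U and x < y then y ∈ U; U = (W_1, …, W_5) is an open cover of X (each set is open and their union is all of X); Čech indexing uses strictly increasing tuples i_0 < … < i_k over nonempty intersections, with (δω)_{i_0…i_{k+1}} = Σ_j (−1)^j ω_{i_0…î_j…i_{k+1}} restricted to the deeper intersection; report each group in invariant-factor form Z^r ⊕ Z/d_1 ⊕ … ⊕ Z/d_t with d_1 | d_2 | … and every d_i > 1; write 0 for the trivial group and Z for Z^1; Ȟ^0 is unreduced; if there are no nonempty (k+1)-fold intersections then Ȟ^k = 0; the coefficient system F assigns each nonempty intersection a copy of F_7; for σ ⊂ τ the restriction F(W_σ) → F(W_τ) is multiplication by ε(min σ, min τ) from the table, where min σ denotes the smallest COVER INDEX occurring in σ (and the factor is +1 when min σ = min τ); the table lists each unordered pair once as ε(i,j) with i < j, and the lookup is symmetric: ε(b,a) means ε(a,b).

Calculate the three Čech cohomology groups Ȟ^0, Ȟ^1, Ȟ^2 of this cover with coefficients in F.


nonempty overlaps:
  W12={w} W13={s} W14={r} W15={q} W23={p} W45={t}
C dims 5,6; δ0: rk_F7 5
degree 0: 5−5−0 = 0 → Ȟ^0 ≅ 0
degree 1: 6−0−5 = 1 → Ȟ^1 ≅ Z/7
degree 2: 0−0−0 = 0 → Ȟ^2 ≅ 0

Ȟ^0 ≅ 0, Ȟ^1 ≅ Z/7 and Ȟ^2 ≅ 0


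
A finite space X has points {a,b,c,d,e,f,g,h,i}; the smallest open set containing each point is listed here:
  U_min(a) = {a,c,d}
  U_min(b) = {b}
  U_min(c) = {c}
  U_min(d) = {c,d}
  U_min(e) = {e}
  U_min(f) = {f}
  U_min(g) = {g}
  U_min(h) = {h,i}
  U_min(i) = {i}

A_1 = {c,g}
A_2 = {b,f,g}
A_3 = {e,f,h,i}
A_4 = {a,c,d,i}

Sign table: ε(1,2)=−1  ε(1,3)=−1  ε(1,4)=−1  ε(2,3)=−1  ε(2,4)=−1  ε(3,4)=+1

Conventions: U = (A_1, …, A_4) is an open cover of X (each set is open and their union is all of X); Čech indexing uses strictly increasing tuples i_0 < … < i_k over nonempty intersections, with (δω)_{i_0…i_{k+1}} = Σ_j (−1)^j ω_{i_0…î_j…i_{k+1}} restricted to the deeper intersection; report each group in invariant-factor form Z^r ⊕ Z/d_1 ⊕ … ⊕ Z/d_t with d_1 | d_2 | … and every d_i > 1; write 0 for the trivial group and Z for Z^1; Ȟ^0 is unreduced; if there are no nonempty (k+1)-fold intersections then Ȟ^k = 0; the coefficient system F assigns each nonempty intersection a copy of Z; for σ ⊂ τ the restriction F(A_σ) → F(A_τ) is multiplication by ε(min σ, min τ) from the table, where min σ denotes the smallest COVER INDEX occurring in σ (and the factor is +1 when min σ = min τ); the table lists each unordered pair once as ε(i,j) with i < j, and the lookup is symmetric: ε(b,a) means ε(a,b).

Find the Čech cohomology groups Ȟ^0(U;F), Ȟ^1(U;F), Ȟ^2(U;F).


nerve simplices:
  A12={g} A14={c} A23={f} A34={i}
C dims 4,4; δ0: rk 4, SNF 1^3·2
degree 0: 4−4−0 = 0 → Ȟ^0 ≅ 0
degree 1: 4−0−4 = 0 plus torsion [2] → Ȟ^1 ≅ Z/2
degree 2: 0−0−0 = 0 → Ȟ^2 ≅ 0

Ȟ^0 = 0,  Ȟ^1 = Z/2,  Ȟ^2 = 0


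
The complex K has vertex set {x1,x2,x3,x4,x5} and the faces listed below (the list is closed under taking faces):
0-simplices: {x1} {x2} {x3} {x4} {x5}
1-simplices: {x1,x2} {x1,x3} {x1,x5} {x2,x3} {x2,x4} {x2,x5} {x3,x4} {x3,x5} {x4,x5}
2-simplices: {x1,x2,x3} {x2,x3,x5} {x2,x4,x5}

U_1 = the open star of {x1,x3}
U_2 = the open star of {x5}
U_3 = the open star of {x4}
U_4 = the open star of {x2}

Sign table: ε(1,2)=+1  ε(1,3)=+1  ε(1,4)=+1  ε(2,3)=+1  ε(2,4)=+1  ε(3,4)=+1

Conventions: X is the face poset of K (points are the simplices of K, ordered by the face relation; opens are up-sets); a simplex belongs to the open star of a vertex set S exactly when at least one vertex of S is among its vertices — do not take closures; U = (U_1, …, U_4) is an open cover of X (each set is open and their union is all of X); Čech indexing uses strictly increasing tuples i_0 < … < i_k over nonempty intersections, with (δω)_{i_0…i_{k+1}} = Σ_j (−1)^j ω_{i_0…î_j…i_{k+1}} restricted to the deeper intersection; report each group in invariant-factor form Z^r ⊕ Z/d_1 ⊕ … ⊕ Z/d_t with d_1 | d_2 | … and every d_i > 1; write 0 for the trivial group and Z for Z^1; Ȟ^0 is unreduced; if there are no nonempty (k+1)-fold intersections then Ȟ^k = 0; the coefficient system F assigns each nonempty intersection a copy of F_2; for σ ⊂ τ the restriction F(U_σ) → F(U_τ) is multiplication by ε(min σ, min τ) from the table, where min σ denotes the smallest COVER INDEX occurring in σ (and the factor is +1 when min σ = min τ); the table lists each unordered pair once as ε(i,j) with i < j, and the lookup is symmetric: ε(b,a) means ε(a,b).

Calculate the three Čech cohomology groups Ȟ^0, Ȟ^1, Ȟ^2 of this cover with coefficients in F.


Ȟ^0(U;F) ≅ Z/2,  Ȟ^1(U;F) ≅ Z/2,  Ȟ^2(U;F) ≅ 0

nonempty intersections:
  U1={{x1},{x3},{x1,x2},{x1,x3},{x1,x5},{x2,x3},{x3,x4},{x3,x5},{x1,x2,x3},{x2,x3,x5}} U2={{x5},{x1,x5},{x2,x5},{x3,x5},{x4,x5},{x2,x3,x5},{x2,x4,x5}} U3={{x4},{x2,x4},{x3,x4},{x4,x5},{x2,x4,x5}} U4={{x2},{x1,x2},{x2,x3},{x2,x4},{x2,x5},{x1,x2,x3},{x2,x3,x5},{x2,x4,x5}}
  U12={{x1,x5},{x3,x5},{x2,x3,x5}} U13={{x3,x4}} U14={{x1,x2},{x2,x3},{x1,x2,x3},{x2,x3,x5}} U23={{x4,x5},{x2,x4,x5}} U24={{x2,x5},{x2,x3,x5},{x2,x4,x5}} U34={{x2,x4},{x2,x4,x5}}
  U124={{x2,x3,x5}} U234={{x2,x4,x5}}
C dims 4,6,2; δ0: rk_F2 3; δ1: rk_F2 2
Ȟ^0: (4−3)−0=1 ⇒ Z/2
Ȟ^1: (6−2)−3=1 ⇒ Z/2
Ȟ^2: (2−0)−2=0 ⇒ 0


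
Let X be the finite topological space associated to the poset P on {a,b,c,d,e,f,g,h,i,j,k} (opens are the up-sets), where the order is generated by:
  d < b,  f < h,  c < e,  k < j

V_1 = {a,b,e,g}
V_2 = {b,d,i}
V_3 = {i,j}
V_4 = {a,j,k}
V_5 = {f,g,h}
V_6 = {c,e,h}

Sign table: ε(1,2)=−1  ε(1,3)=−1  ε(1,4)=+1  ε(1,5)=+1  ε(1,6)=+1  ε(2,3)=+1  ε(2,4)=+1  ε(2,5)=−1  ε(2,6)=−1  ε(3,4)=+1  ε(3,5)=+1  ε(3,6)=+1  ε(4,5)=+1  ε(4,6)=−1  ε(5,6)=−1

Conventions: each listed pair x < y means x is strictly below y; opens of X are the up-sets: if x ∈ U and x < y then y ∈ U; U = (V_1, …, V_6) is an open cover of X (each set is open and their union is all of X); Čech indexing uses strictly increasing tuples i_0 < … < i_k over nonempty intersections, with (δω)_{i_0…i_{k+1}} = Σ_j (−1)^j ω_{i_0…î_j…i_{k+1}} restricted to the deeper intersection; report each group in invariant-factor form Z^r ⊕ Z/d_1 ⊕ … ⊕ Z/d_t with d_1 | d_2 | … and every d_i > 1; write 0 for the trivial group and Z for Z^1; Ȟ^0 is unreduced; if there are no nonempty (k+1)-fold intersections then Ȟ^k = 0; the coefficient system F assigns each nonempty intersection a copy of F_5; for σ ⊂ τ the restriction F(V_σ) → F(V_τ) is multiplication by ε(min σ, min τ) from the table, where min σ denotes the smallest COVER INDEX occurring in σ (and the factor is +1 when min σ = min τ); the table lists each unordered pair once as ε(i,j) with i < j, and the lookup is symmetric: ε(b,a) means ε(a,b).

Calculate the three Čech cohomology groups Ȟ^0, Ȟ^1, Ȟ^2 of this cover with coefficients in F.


nerve simplices:
  V12={b} V14={a} V15={g} V16={e} V23={i} V34={j} V56={h}
C dims 6,7; δ0: rk_F5 6
degree 0: 6−6−0 = 0 → Ȟ^0 ≅ 0
degree 1: 7−0−6 = 1 → Ȟ^1 ≅ Z/5
degree 2: 0−0−0 = 0 → Ȟ^2 ≅ 0

Ȟ^0(U;F) ≅ 0; Ȟ^1(U;F) ≅ Z/5; Ȟ^2(U;F) ≅ 0


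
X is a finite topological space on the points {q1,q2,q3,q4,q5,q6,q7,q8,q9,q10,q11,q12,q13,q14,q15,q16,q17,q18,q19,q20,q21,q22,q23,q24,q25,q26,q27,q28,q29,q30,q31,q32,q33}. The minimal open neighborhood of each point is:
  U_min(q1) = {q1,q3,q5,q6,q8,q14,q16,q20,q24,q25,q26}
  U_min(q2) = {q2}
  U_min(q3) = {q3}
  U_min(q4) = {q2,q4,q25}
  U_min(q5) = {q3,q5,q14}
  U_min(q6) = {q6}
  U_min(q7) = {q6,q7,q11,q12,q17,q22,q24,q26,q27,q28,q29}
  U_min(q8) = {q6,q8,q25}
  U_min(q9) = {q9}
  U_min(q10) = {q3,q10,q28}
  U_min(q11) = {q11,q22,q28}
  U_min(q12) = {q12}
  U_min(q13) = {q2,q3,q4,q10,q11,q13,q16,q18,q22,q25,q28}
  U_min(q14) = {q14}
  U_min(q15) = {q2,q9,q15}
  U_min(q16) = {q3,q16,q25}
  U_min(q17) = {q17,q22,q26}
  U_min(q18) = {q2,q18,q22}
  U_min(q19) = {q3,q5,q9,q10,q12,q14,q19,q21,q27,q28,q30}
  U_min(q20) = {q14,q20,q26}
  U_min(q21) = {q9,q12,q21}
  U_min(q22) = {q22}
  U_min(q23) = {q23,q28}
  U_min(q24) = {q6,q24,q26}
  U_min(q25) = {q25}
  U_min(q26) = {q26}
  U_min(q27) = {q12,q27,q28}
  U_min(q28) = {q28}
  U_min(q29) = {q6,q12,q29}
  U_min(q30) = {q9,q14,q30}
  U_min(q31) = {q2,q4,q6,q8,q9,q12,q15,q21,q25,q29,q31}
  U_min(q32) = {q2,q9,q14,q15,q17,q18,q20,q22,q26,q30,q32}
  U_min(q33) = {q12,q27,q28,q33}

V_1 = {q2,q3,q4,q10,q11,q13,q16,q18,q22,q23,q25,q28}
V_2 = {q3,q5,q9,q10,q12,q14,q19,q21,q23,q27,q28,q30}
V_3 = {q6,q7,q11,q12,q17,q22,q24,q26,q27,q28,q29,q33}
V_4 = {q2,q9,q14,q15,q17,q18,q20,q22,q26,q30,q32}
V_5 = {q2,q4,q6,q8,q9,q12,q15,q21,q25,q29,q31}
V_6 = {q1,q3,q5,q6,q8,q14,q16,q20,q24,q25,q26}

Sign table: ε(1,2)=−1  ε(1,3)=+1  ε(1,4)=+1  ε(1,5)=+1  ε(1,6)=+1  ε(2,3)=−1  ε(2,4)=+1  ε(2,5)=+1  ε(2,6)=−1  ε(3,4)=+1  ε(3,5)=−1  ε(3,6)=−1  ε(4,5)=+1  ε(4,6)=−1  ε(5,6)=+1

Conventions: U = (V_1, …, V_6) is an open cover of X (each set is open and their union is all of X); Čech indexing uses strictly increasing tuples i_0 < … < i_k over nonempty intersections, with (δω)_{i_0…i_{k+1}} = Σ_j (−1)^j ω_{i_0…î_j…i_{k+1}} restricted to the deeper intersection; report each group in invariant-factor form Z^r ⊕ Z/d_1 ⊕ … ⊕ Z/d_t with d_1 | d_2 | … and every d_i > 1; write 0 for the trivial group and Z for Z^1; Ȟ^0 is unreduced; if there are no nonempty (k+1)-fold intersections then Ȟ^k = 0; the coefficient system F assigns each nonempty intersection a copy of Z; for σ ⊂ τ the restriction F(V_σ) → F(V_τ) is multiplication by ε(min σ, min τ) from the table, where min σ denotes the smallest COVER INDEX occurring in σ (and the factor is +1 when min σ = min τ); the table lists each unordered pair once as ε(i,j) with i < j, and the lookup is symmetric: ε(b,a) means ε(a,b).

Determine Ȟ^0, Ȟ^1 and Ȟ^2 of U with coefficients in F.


Ȟ^0 ≅ 0,  Ȟ^1 ≅ Z/2,  Ȟ^2 ≅ Z

intersection data:
  V12={q3,q10,q23,q28} V13={q11,q22,q28} V14={q2,q18,q22} V15={q2,q4,q25} V16={q3,q16,q25} V23={q12,q27,q28} V24={q9,q14,q30} V25={q9,q12,q21} V26={q3,q5,q14} V34={q17,q22,q26} V35={q6,q12,q29} V36={q6,q24,q26} V45={q2,q9,q15} V46={q14,q20,q26} V56={q6,q8,q25}
  V123={q28} V126={q3} V134={q22} V145={q2} V156={q25} V235={q12} V245={q9} V246={q14} V346={q26} V356={q6}
C dims 6,15,10; δ0: rk 6, SNF 1^5·2; δ1: rk 9, SNF 1^9
Ȟ^0 = (6 − 6) − 0 = 0, so Ȟ^0 ≅ 0
Ȟ^1 = (15 − 9) − 6 = 0 plus torsion [2], so Ȟ^1 ≅ Z/2
Ȟ^2 = (10 − 0) − 9 = 1, so Ȟ^2 ≅ Z


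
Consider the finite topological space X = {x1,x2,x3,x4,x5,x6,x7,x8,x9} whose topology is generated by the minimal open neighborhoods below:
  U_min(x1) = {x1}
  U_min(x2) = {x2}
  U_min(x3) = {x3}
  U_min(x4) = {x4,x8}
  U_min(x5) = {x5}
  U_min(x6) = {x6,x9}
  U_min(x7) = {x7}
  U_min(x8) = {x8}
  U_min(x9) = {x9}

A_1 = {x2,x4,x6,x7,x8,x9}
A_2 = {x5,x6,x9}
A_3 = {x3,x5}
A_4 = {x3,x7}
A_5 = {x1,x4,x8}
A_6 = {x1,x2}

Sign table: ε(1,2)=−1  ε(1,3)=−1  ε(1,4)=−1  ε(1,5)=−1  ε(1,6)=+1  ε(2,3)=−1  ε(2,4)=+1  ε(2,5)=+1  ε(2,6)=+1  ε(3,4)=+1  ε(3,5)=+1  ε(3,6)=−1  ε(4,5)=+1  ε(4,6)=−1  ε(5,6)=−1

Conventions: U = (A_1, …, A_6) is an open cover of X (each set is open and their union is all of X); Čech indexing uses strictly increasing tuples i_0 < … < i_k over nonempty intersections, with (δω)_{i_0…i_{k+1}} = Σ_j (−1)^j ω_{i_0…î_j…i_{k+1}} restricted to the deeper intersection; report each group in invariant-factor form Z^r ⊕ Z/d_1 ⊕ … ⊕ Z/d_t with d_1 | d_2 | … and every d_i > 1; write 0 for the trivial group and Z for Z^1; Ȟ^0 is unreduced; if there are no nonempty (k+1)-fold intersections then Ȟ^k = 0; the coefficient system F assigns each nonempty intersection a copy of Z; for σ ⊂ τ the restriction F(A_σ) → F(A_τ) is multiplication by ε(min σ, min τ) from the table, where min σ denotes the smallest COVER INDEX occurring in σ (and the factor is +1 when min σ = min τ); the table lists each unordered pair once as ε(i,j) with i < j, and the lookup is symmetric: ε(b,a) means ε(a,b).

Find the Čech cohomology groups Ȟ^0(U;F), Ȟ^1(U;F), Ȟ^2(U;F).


intersection data:
  A12={x6,x9} A14={x7} A15={x4,x8} A16={x2} A23={x5} A34={x3} A56={x1}
C dims 6,7; δ0: rk 6, SNF 1^5·2
Ȟ^0 = (6 − 6) − 0 = 0, so Ȟ^0 ≅ 0
Ȟ^1 = (7 − 0) − 6 = 1 plus torsion [2], so Ȟ^1 ≅ Z ⊕ Z/2
Ȟ^2 = (0 − 0) − 0 = 0, so Ȟ^2 ≅ 0

Ȟ^0 ≅ 0; Ȟ^1 ≅ Z ⊕ Z/2; Ȟ^2 ≅ 0


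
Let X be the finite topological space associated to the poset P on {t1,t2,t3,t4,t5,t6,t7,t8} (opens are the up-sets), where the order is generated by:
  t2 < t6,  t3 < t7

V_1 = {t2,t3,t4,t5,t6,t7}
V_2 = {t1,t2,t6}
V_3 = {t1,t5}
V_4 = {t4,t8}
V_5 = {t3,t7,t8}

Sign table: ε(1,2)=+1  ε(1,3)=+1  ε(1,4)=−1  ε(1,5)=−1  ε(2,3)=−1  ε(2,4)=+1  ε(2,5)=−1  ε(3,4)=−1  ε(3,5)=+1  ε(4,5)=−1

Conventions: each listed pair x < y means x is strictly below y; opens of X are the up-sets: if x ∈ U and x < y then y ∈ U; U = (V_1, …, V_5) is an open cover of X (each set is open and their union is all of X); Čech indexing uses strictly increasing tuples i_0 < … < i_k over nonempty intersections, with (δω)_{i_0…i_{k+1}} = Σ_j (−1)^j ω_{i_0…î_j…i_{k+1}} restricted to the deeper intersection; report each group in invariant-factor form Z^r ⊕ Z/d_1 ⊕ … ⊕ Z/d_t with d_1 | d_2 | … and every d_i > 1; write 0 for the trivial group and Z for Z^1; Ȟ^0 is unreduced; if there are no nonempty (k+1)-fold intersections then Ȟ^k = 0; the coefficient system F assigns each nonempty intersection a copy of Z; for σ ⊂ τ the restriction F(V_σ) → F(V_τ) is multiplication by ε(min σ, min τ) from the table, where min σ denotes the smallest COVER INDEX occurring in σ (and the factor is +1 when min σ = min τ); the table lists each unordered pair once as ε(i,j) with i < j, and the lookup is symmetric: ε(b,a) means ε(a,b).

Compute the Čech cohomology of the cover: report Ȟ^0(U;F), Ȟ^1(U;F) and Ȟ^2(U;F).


Ȟ^0 = 0; Ȟ^1 = Z ⊕ Z/2; Ȟ^2 = 0

cover nerve:
  V12={t2,t6} V13={t5} V14={t4} V15={t3,t7} V23={t1} V45={t8}
C dims 5,6; δ0: rk 5, SNF 1^4·2
Ȟ^0: (5−5)−0=0 ⇒ 0
Ȟ^1: (6−0)−5=1 plus torsion [2] ⇒ Z ⊕ Z/2
Ȟ^2: (0−0)−0=0 ⇒ 0


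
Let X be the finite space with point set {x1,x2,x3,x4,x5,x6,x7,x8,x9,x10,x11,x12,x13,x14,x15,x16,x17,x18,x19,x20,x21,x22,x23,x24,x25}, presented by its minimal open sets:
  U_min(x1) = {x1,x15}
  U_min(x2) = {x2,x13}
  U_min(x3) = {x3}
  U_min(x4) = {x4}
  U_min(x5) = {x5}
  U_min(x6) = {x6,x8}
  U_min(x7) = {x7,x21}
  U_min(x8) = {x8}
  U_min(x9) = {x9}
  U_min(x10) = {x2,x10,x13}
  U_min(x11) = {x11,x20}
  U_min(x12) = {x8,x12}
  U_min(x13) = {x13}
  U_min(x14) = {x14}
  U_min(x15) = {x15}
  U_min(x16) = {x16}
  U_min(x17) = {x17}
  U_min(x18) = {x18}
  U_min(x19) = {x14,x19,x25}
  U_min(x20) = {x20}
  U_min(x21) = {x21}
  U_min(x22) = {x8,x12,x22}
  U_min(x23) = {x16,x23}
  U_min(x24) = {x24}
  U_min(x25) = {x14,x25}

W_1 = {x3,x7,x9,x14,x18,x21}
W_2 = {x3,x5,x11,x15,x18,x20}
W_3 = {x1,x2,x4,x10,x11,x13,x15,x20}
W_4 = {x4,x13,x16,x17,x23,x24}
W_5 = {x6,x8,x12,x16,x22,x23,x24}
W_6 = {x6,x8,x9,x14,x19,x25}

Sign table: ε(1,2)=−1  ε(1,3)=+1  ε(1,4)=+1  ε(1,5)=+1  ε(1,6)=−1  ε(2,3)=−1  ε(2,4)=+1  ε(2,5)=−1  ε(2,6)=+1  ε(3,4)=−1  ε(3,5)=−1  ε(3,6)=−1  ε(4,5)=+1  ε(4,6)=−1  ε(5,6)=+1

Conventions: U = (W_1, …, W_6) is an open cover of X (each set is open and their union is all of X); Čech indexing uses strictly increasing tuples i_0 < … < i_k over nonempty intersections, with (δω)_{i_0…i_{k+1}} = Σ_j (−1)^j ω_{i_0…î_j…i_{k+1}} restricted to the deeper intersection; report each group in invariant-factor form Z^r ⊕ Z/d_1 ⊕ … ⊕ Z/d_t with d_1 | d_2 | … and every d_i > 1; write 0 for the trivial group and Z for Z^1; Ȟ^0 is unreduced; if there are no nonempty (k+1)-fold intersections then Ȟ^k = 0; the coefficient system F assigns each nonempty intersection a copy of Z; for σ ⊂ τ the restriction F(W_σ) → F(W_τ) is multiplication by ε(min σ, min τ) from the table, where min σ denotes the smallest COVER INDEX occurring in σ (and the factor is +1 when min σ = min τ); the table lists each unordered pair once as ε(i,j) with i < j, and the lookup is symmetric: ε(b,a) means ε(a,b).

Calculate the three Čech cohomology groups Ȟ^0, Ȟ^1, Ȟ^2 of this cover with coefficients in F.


Ȟ^0 ≅ Z, Ȟ^1 ≅ Z and Ȟ^2 ≅ 0

nonempty overlaps:
  W12={x3,x18} W16={x9,x14} W23={x11,x15,x20} W34={x4,x13} W45={x16,x23,x24} W56={x6,x8}
C dims 6,6; δ0: rk 5, SNF 1^5
degree 0: 6−5−0 = 1 → Ȟ^0 ≅ Z
degree 1: 6−0−5 = 1 → Ȟ^1 ≅ Z
degree 2: 0−0−0 = 0 → Ȟ^2 ≅ 0


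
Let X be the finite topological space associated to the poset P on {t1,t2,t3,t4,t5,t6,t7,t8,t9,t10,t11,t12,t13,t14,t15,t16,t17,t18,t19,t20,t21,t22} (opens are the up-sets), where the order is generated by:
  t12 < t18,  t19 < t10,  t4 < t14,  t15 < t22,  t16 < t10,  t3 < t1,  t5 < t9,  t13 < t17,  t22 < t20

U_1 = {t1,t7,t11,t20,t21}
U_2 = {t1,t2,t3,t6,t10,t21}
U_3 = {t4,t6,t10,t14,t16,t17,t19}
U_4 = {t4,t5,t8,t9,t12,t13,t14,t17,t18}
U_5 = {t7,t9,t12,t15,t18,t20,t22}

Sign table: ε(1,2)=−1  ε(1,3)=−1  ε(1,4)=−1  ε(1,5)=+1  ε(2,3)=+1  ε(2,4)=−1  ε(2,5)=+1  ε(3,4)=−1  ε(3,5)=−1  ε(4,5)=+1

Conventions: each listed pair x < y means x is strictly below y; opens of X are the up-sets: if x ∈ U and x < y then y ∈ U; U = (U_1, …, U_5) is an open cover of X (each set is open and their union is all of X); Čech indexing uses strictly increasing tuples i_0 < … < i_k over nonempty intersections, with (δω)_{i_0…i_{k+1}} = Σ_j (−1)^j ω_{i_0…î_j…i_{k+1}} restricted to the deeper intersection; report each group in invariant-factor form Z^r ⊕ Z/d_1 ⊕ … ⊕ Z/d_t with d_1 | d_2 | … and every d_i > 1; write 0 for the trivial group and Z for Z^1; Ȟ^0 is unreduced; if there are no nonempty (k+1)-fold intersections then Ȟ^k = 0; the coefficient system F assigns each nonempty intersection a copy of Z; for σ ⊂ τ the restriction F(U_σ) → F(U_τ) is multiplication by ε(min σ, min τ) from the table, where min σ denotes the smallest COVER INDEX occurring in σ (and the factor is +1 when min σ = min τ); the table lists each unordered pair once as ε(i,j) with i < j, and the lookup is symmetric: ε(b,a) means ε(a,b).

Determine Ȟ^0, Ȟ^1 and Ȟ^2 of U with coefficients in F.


nerve of the cover:
  U12={t1,t21} U15={t7,t20} U23={t6,t10} U34={t4,t14,t17} U45={t9,t12,t18}
C dims 5,5; δ0: rk 4, SNF 1^4
Ȟ^0 = (5 − 4) − 0 = 1, so Ȟ^0 ≅ Z
Ȟ^1 = (5 − 0) − 4 = 1, so Ȟ^1 ≅ Z
Ȟ^2 = (0 − 0) − 0 = 0, so Ȟ^2 ≅ 0

Ȟ^0 = Z,  Ȟ^1 = Z,  Ȟ^2 = 0


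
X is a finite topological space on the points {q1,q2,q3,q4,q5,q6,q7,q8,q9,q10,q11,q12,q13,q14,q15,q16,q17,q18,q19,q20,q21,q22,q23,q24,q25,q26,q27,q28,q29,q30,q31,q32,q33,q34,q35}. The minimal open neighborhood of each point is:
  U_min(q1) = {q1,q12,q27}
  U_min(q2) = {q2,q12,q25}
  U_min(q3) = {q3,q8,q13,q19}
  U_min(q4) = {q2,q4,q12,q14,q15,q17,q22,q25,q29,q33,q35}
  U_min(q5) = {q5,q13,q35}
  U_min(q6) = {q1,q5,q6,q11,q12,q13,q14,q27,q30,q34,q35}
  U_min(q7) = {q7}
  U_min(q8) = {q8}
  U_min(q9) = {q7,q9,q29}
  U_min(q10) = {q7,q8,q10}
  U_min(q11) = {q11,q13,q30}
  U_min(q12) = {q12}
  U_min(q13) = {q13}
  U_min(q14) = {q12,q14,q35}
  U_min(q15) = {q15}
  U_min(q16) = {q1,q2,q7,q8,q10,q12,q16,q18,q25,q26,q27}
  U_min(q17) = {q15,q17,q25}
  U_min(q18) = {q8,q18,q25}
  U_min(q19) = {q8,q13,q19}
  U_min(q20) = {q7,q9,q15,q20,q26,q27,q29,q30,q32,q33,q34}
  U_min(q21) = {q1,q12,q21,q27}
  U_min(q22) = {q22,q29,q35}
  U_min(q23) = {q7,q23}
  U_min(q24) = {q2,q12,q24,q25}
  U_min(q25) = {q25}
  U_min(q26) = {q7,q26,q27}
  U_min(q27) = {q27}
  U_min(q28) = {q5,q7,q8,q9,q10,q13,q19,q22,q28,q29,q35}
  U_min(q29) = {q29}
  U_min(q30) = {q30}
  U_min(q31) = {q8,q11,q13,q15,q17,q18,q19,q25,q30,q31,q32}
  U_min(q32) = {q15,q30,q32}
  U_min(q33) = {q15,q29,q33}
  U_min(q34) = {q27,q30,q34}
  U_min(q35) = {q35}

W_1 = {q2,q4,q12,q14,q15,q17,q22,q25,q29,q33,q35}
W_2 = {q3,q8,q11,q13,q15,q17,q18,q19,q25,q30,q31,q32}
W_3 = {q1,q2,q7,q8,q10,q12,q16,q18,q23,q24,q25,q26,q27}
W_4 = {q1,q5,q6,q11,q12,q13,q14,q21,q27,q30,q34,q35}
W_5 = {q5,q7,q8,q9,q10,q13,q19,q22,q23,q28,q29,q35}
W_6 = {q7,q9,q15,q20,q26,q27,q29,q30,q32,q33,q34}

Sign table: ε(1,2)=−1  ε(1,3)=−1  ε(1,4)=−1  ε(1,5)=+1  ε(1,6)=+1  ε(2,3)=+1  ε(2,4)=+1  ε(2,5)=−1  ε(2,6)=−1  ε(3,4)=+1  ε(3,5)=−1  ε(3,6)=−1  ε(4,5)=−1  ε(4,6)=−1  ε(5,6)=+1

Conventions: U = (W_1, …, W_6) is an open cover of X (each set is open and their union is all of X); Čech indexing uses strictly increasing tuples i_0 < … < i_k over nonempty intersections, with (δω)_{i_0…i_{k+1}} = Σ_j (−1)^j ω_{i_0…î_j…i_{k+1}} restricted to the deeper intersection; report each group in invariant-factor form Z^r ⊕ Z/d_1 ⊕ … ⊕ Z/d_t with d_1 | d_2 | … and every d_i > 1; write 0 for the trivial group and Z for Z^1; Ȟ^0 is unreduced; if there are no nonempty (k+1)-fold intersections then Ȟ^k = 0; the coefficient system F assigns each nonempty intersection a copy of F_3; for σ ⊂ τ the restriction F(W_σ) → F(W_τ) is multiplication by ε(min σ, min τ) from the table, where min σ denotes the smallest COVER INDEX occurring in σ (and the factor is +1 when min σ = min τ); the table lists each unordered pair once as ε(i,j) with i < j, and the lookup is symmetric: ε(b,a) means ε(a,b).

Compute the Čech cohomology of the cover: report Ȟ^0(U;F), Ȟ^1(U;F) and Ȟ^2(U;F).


cover nerve:
  W12={q15,q17,q25} W13={q2,q12,q25} W14={q12,q14,q35} W15={q22,q29,q35} W16={q15,q29,q33} W23={q8,q18,q25} W24={q11,q13,q30} W25={q8,q13,q19} W26={q15,q30,q32} W34={q1,q12,q27} W35={q7,q8,q10,q23} W36={q7,q26,q27} W45={q5,q13,q35} W46={q27,q30,q34} W56={q7,q9,q29}
  W123={q25} W126={q15} W134={q12} W145={q35} W156={q29} W235={q8} W245={q13} W246={q30} W346={q27} W356={q7}
C dims 6,15,10; δ0: rk_F3 5; δ1: rk_F3 10
Ȟ^0: (6−5)−0=1 ⇒ Z/3
Ȟ^1: (15−10)−5=0 ⇒ 0
Ȟ^2: (10−0)−10=0 ⇒ 0

Ȟ^0 = Z/3,  Ȟ^1 = 0,  Ȟ^2 = 0


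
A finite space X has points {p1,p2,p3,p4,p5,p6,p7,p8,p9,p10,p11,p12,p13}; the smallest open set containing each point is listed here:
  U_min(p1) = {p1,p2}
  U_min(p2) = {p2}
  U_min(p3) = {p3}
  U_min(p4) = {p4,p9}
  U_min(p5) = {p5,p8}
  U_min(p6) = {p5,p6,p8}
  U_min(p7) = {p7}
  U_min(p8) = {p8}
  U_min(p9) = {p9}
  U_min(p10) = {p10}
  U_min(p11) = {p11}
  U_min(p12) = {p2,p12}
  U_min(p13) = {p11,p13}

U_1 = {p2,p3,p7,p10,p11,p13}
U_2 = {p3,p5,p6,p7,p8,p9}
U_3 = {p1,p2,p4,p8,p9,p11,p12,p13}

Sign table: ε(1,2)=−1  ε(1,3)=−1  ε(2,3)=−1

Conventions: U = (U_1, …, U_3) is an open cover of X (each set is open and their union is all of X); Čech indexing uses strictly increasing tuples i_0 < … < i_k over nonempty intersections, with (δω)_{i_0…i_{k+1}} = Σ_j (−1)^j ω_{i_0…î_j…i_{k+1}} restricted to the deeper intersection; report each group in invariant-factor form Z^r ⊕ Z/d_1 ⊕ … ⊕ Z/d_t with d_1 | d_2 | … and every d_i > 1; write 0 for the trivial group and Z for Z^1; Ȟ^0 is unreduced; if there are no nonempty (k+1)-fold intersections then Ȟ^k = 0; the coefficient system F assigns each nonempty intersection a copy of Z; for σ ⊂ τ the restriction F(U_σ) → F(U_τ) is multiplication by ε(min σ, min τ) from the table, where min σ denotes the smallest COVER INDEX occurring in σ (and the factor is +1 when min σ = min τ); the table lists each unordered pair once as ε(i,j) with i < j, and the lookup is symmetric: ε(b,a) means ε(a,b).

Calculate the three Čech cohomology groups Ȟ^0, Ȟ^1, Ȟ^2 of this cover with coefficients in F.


Ȟ^0 = 0; Ȟ^1 = Z/2; Ȟ^2 = 0

intersection data:
  U12={p3,p7} U13={p2,p11,p13} U23={p8,p9}
C dims 3,3; δ0: rk 3, SNF 1^2·2
Ȟ^0 = (3 − 3) − 0 = 0, so Ȟ^0 ≅ 0
Ȟ^1 = (3 − 0) − 3 = 0 plus torsion [2], so Ȟ^1 ≅ Z/2
Ȟ^2 = (0 − 0) − 0 = 0, so Ȟ^2 ≅ 0


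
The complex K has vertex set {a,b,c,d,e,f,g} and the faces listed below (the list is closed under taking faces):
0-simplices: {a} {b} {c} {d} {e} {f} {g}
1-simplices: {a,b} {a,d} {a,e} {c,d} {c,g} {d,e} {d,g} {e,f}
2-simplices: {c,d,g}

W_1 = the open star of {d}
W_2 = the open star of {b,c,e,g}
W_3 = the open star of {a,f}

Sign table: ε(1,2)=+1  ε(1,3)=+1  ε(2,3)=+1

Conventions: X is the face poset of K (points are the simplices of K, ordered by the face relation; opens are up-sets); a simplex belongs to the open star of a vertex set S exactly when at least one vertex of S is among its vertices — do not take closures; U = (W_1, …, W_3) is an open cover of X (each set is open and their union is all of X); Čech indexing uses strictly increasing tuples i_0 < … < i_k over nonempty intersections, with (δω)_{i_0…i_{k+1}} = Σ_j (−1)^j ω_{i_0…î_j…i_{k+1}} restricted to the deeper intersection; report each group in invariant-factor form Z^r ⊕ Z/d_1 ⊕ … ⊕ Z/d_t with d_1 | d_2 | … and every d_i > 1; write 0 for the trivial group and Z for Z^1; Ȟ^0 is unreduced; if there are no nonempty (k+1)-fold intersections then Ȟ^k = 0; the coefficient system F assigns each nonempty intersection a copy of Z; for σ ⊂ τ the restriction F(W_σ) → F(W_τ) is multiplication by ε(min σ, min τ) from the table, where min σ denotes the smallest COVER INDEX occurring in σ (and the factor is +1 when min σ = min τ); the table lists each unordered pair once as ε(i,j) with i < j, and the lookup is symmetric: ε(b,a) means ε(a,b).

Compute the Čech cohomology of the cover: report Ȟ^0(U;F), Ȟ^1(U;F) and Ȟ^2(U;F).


cover nerve:
  W1={{d},{a,d},{c,d},{d,e},{d,g},{c,d,g}} W2={{b},{c},{e},{g},{a,b},{a,e},{c,d},{c,g},{d,e},{d,g},{e,f},{c,d,g}} W3={{a},{f},{a,b},{a,d},{a,e},{e,f}}
  W12={{c,d},{d,e},{d,g},{c,d,g}} W13={{a,d}} W23={{a,b},{a,e},{e,f}}
C dims 3,3; δ0: rk 2, SNF 1^2
Ȟ^0: (3−2)−0=1 ⇒ Z
Ȟ^1: (3−0)−2=1 ⇒ Z
Ȟ^2: (0−0)−0=0 ⇒ 0

Ȟ^0 ≅ Z; Ȟ^1 ≅ Z; Ȟ^2 ≅ 0


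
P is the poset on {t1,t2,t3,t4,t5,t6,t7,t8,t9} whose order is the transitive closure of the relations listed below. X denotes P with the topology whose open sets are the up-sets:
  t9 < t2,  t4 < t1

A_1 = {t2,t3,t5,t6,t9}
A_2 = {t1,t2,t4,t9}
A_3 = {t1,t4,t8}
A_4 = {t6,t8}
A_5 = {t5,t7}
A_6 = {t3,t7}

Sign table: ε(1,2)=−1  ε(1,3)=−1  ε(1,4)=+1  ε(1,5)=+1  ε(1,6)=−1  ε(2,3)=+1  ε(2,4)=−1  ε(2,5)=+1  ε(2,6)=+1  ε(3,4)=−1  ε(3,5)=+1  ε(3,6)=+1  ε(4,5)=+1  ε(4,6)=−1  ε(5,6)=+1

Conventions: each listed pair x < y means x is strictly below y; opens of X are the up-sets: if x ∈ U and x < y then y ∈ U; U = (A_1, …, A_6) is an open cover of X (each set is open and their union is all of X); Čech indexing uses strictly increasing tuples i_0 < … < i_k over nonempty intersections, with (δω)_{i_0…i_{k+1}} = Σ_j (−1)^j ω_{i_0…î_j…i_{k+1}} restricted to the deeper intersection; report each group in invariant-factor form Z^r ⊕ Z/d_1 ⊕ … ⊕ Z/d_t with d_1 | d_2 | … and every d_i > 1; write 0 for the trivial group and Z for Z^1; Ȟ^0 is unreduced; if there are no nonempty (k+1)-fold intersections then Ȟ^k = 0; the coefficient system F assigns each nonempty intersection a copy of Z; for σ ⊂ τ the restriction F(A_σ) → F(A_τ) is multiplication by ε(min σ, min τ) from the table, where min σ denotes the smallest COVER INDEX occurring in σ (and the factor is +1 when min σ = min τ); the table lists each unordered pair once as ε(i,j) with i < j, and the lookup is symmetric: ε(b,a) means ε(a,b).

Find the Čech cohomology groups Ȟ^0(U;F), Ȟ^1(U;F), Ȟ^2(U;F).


nonempty overlaps:
  A12={t2,t9} A14={t6} A15={t5} A16={t3} A23={t1,t4} A34={t8} A56={t7}
C dims 6,7; δ0: rk 6, SNF 1^5·2
degree 0: 6−6−0 = 0 → Ȟ^0 ≅ 0
degree 1: 7−0−6 = 1 plus torsion [2] → Ȟ^1 ≅ Z ⊕ Z/2
degree 2: 0−0−0 = 0 → Ȟ^2 ≅ 0

Ȟ^0 = 0, Ȟ^1 = Z ⊕ Z/2, Ȟ^2 = 0


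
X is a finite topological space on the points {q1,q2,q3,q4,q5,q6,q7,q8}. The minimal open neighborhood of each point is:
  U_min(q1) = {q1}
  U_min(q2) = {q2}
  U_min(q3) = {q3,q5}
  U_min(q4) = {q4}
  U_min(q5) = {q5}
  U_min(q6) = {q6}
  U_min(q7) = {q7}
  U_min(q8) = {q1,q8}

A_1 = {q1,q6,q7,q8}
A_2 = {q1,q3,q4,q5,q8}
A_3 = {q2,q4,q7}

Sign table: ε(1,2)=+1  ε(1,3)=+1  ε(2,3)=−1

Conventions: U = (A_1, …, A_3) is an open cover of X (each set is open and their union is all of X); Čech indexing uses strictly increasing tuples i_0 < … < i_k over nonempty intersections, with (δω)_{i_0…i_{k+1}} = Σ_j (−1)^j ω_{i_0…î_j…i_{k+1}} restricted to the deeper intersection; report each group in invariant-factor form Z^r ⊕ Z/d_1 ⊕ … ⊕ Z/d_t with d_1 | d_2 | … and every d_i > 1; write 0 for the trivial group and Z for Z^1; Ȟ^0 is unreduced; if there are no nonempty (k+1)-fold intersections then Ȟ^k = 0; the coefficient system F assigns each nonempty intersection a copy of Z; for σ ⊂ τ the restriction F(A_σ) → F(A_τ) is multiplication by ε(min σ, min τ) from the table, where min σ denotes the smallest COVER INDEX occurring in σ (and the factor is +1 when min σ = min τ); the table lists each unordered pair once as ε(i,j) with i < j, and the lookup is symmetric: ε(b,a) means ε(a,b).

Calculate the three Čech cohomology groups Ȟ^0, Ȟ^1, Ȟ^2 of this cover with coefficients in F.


nonempty overlaps:
  A12={q1,q8} A13={q7} A23={q4}
C dims 3,3; δ0: rk 3, SNF 1^2·2
degree 0: 3−3−0 = 0 → Ȟ^0 ≅ 0
degree 1: 3−0−3 = 0 plus torsion [2] → Ȟ^1 ≅ Z/2
degree 2: 0−0−0 = 0 → Ȟ^2 ≅ 0

Ȟ^0 ≅ 0,  Ȟ^1 ≅ Z/2,  Ȟ^2 ≅ 0


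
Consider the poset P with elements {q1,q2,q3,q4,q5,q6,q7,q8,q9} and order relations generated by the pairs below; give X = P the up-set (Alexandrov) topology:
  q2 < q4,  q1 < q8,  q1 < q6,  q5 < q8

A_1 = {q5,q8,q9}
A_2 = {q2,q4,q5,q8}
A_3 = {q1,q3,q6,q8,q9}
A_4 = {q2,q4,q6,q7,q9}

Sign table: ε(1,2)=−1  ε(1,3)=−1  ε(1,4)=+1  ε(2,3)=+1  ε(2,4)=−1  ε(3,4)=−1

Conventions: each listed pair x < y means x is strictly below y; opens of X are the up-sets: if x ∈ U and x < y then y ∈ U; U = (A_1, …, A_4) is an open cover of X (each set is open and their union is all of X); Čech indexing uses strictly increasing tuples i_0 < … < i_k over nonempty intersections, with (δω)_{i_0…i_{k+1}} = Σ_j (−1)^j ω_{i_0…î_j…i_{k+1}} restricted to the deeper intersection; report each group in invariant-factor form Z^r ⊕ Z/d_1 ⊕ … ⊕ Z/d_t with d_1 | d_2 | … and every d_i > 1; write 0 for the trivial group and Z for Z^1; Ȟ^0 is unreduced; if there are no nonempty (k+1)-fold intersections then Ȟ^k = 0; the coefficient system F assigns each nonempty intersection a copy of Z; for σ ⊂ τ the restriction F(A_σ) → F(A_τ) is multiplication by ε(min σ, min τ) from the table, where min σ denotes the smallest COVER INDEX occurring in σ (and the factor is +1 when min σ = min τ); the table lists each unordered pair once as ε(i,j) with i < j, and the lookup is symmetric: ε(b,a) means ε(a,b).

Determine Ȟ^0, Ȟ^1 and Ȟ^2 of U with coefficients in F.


Ȟ^0 ≅ Z, Ȟ^1 ≅ Z, Ȟ^2 ≅ 0

nonempty intersections:
  A12={q5,q8} A13={q8,q9} A14={q9} A23={q8} A24={q2,q4} A34={q6,q9}
  A123={q8} A134={q9}
C dims 4,6,2; δ0: rk 3, SNF 1^3; δ1: rk 2, SNF 1^2
Ȟ^0: (4−3)−0=1 ⇒ Z
Ȟ^1: (6−2)−3=1 ⇒ Z
Ȟ^2: (2−0)−2=0 ⇒ 0


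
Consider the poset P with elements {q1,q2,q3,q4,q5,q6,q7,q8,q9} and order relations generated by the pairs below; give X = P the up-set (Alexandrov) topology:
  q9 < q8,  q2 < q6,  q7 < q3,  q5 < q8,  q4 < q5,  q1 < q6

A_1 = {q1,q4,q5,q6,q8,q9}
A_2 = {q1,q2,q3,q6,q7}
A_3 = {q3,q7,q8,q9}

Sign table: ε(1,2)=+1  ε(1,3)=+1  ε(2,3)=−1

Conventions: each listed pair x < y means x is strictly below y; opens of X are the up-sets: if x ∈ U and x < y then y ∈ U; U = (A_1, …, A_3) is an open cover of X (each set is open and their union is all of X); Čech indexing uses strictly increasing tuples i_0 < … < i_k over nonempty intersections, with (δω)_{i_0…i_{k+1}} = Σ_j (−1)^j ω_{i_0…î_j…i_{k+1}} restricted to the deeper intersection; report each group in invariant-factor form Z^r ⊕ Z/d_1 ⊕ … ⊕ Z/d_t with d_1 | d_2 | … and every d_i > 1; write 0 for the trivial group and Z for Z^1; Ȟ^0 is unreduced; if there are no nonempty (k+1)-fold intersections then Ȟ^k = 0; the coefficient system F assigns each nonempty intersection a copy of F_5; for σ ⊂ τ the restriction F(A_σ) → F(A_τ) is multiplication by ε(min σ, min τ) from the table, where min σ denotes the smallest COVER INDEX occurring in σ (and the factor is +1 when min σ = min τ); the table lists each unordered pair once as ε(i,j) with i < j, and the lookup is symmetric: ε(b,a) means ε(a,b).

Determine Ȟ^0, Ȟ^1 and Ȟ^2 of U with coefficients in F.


Ȟ^0(U;F) ≅ 0, Ȟ^1(U;F) ≅ 0 and Ȟ^2(U;F) ≅ 0

intersection data:
  A12={q1,q6} A13={q8,q9} A23={q3,q7}
C dims 3,3; δ0: rk_F5 3
Ȟ^0 = (3 − 3) − 0 = 0, so Ȟ^0 ≅ 0
Ȟ^1 = (3 − 0) − 3 = 0, so Ȟ^1 ≅ 0
Ȟ^2 = (0 − 0) − 0 = 0, so Ȟ^2 ≅ 0


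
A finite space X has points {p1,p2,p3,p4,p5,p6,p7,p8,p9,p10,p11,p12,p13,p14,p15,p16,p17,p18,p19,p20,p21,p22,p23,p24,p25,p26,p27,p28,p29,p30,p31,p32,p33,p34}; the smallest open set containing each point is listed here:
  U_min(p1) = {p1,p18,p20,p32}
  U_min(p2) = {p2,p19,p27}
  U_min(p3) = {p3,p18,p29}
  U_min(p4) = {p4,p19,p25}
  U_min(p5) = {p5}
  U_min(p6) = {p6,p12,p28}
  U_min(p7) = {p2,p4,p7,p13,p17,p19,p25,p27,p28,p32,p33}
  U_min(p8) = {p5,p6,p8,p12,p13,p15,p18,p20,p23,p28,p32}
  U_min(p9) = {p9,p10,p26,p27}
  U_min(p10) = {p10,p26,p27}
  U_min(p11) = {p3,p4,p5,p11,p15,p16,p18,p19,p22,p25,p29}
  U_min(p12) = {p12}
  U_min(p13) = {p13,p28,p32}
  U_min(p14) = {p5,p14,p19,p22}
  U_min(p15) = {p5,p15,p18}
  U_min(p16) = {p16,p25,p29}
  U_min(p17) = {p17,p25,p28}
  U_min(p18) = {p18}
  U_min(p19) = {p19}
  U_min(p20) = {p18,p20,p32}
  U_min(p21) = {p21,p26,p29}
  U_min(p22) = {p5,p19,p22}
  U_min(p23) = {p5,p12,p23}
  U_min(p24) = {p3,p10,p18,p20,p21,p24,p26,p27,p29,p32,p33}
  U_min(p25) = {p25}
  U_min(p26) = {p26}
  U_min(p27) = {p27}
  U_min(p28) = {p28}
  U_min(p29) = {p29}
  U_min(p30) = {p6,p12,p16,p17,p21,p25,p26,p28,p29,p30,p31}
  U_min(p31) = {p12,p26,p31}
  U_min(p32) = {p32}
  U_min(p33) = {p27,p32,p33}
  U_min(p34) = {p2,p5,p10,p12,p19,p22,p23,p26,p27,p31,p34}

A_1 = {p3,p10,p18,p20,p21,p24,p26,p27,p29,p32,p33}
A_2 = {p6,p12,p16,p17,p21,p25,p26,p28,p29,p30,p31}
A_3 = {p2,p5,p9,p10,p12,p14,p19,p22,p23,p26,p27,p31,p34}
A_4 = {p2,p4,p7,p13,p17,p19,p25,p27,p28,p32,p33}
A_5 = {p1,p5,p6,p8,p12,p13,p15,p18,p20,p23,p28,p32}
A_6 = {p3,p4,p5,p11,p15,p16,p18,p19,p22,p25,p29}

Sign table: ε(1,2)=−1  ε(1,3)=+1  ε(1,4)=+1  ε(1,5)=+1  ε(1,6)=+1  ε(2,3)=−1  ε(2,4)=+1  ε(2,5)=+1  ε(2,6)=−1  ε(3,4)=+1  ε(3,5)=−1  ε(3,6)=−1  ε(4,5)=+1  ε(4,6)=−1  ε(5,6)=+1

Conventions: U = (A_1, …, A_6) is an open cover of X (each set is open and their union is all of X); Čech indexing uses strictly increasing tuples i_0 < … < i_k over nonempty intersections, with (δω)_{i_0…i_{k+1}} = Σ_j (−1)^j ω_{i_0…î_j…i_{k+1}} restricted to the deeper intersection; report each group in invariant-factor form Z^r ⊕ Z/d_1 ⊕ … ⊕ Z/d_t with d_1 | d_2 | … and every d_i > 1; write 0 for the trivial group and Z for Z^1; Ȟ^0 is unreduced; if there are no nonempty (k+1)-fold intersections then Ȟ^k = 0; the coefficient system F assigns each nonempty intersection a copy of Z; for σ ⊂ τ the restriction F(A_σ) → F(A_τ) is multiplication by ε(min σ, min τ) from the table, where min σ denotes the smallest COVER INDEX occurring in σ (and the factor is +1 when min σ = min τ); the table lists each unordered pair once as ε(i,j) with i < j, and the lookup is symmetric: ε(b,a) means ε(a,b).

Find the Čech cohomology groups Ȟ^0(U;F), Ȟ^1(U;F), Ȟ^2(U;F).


cover nerve:
  A12={p21,p26,p29} A13={p10,p26,p27} A14={p27,p32,p33} A15={p18,p20,p32} A16={p3,p18,p29} A23={p12,p26,p31} A24={p17,p25,p28} A25={p6,p12,p28} A26={p16,p25,p29} A34={p2,p19,p27} A35={p5,p12,p23} A36={p5,p19,p22} A45={p13,p28,p32} A46={p4,p19,p25} A56={p5,p15,p18}
  A123={p26} A126={p29} A134={p27} A145={p32} A156={p18} A235={p12} A245={p28} A246={p25} A346={p19} A356={p5}
C dims 6,15,10; δ0: rk 6, SNF 1^5·2; δ1: rk 9, SNF 1^9
Ȟ^0: (6−6)−0=0 ⇒ 0
Ȟ^1: (15−9)−6=0 plus torsion [2] ⇒ Z/2
Ȟ^2: (10−0)−9=1 ⇒ Z

Ȟ^0 = 0, Ȟ^1 = Z/2 and Ȟ^2 = Z
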